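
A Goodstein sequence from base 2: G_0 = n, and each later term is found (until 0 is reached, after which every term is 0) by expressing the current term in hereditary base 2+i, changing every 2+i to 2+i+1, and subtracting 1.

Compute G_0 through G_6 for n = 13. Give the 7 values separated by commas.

13 —HB2→ 2^(2 + 1) + 2^2 + 1 —bump→ 3^(3 + 1) + 3^3 + 1 = 109 —(−1)→ 108
108 —HB3→ 3^(3 + 1) + 3^3 —bump→ 4^(4 + 1) + 4^4 = 1280 —(−1)→ 1279
1279 —HB4→ 4^(4 + 1) + 3·4^3 + 3·4^2 + 3·4 + 3 —bump→ 5^(5 + 1) + 3·5^3 + 3·5^2 + 3·5 + 3 = 16093 —(−1)→ 16092
16092 —HB5→ 5^(5 + 1) + 3·5^3 + 3·5^2 + 3·5 + 2 —bump→ 6^(6 + 1) + 3·6^3 + 3·6^2 + 3·6 + 2 = 280712 —(−1)→ 280711
280711 —HB6→ 6^(6 + 1) + 3·6^3 + 3·6^2 + 3·6 + 1 —bump→ 7^(7 + 1) + 3·7^3 + 3·7^2 + 3·7 + 1 = 5765999 —(−1)→ 5765998
5765998 —HB7→ 7^(7 + 1) + 3·7^3 + 3·7^2 + 3·7 —bump→ 8^(8 + 1) + 3·8^3 + 3·8^2 + 3·8 = 134219480 —(−1)→ 134219479

13, 108, 1279, 16092, 280711, 5765998, 134219479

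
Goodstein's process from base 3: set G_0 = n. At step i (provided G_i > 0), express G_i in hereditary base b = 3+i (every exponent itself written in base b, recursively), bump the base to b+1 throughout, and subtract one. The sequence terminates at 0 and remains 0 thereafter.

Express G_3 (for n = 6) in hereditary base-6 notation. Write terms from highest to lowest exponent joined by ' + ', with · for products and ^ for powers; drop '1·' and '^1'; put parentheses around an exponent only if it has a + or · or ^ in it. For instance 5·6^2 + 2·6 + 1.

6 —HB3→ 2·3 —bump→ 2·4 = 8 —(−1)→ 7
7 —HB4→ 4 + 3 —bump→ 5 + 3 = 8 —(−1)→ 7
7 —HB5→ 5 + 2 —bump→ 6 + 2 = 8 —(−1)→ 7
7 —HB6→ 6 + 1 —bump→ 7 + 1 = 8 —(−1)→ 7

6 + 1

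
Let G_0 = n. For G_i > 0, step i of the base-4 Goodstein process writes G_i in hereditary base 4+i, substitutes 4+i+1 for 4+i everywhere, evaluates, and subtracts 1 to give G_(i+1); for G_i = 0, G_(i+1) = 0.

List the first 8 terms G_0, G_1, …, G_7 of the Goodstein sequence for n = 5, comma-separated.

i=0: 5 = 4 + 1 (b=4); 4→5: 5 + 1 = 6; 6−1 = 5
i=1: 5 = 5 (b=5); 5→6: 6 = 6; 6−1 = 5
i=2: 5 = 5 (b=6); 6→7: 5 = 5; 5−1 = 4
i=3: 4 = 4 (b=7); 7→8: 4 = 4; 4−1 = 3
i=4: 3 = 3 (b=8); 8→9: 3 = 3; 3−1 = 2
i=5: 2 = 2 (b=9); 9→10: 2 = 2; 2−1 = 1
i=6: 1 = 1 (b=10); 10→11: 1 = 1; 1−1 = 0

5, 5, 5, 4, 3, 2, 1, 0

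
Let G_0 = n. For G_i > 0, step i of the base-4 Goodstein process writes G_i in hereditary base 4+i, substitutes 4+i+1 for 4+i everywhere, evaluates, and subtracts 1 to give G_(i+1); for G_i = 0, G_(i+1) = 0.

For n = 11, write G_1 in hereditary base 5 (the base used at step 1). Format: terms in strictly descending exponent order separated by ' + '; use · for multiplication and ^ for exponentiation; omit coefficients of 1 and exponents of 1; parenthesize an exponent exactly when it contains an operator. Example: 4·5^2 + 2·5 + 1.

2·5 + 2

G_0=11  [base 4] 2·4 + 3  →[4↦5]→  2·5 + 3 = 13  −1 ⇒ G_1=12
G_1=12  [base 5] 2·5 + 2  →[5↦6]→  2·6 + 2 = 14  −1 ⇒ G_2=13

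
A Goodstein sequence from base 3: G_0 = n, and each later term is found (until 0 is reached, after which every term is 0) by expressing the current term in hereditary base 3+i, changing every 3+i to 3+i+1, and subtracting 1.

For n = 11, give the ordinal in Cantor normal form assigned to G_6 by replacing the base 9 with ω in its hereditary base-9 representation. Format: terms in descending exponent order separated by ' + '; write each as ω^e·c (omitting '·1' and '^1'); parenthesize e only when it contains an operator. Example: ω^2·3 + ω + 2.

11 —HB3→ 3^2 + 2 —bump→ 4^2 + 2 = 18 —(−1)→ 17
17 —HB4→ 4^2 + 1 —bump→ 5^2 + 1 = 26 —(−1)→ 25
25 —HB5→ 5^2 —bump→ 6^2 = 36 —(−1)→ 35
35 —HB6→ 5·6 + 5 —bump→ 5·7 + 5 = 40 —(−1)→ 39
39 —HB7→ 5·7 + 4 —bump→ 5·8 + 4 = 44 —(−1)→ 43
43 —HB8→ 5·8 + 3 —bump→ 5·9 + 3 = 48 —(−1)→ 47
47 —HB9→ 5·9 + 2 —bump→ 5·10 + 2 = 52 —(−1)→ 51

ω·5 + 2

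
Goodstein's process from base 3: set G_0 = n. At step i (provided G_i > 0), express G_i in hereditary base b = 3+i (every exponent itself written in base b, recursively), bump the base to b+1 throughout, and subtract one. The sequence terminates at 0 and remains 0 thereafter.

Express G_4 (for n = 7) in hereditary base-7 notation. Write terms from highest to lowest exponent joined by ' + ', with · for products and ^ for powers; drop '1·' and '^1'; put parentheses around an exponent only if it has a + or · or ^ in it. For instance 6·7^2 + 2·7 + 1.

7 + 2

i=0: 7 = 2·3 + 1 (b=3); 3→4: 2·4 + 1 = 9; 9−1 = 8
i=1: 8 = 2·4 (b=4); 4→5: 2·5 = 10; 10−1 = 9
i=2: 9 = 5 + 4 (b=5); 5→6: 6 + 4 = 10; 10−1 = 9
i=3: 9 = 6 + 3 (b=6); 6→7: 7 + 3 = 10; 10−1 = 9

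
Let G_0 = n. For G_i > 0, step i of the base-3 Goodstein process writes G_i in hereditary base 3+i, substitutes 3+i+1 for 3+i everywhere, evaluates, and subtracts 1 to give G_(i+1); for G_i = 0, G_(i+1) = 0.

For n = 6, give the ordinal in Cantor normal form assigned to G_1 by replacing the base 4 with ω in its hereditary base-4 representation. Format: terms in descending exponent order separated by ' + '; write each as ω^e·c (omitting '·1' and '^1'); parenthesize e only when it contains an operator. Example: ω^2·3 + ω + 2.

ω + 3

step 0: 6 = 2·3; sub 4 for 3: 2·4; = 8; G_1 = 8−1 = 7
step 1: 7 = 4 + 3; sub 5 for 4: 5 + 3; = 8; G_2 = 8−1 = 7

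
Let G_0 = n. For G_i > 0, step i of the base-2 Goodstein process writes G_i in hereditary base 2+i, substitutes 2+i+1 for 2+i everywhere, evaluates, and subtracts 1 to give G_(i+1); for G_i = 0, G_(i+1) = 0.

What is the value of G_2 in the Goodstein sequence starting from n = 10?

1025

base 2: 10 = 2^(2 + 1) + 2; at 3: 3^(3 + 1) + 3 = 84; next = 83
base 3: 83 = 3^(3 + 1) + 2; at 4: 4^(4 + 1) + 2 = 1026; next = 1025
base 4: 1025 = 4^(4 + 1) + 1; at 5: 5^(5 + 1) + 1 = 15626; next = 15625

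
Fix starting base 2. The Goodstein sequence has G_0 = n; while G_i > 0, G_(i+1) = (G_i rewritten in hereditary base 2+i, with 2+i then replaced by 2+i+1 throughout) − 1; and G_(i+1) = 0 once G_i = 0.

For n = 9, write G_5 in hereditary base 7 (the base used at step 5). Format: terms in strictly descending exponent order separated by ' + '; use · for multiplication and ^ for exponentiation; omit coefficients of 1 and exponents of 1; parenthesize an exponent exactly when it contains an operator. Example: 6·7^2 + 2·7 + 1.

(0) 9|_2 = 2^(2 + 1) + 1 ↦ 3^(3 + 1) + 1|_3 = 82 ⇒ 81
(1) 81|_3 = 3^(3 + 1) ↦ 4^(4 + 1)|_4 = 1024 ⇒ 1023
(2) 1023|_4 = 3·4^4 + 3·4^3 + 3·4^2 + 3·4 + 3 ↦ 3·5^5 + 3·5^3 + 3·5^2 + 3·5 + 3|_5 = 9843 ⇒ 9842
(3) 9842|_5 = 3·5^5 + 3·5^3 + 3·5^2 + 3·5 + 2 ↦ 3·6^6 + 3·6^3 + 3·6^2 + 3·6 + 2|_6 = 140744 ⇒ 140743
(4) 140743|_6 = 3·6^6 + 3·6^3 + 3·6^2 + 3·6 + 1 ↦ 3·7^7 + 3·7^3 + 3·7^2 + 3·7 + 1|_7 = 2471827 ⇒ 2471826
(5) 2471826|_7 = 3·7^7 + 3·7^3 + 3·7^2 + 3·7 ↦ 3·8^8 + 3·8^3 + 3·8^2 + 3·8|_8 = 50333400 ⇒ 50333399

3·7^7 + 3·7^3 + 3·7^2 + 3·7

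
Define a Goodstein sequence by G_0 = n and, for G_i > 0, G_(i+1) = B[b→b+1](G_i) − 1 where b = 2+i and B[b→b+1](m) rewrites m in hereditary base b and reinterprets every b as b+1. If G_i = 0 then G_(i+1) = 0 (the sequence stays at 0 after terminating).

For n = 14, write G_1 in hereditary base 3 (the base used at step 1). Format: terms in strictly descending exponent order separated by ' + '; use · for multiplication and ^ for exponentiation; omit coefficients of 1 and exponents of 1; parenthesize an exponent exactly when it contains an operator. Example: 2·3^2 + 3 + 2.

3^(3 + 1) + 3^3 + 2

step 0: 14 = 2^(2 + 1) + 2^2 + 2; sub 3 for 2: 3^(3 + 1) + 3^3 + 3; = 111; G_1 = 111−1 = 110
step 1: 110 = 3^(3 + 1) + 3^3 + 2; sub 4 for 3: 4^(4 + 1) + 4^4 + 2; = 1282; G_2 = 1282−1 = 1281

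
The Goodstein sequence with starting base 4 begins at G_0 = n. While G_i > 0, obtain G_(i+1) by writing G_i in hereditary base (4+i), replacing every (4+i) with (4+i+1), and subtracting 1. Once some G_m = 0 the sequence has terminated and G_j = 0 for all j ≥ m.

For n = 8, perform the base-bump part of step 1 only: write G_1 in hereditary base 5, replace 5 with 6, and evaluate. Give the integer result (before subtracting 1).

10

8 —HB4→ 2·4 —bump→ 2·5 = 10 —(−1)→ 9
9 —HB5→ 5 + 4 —bump→ 6 + 4 = 10 —(−1)→ 9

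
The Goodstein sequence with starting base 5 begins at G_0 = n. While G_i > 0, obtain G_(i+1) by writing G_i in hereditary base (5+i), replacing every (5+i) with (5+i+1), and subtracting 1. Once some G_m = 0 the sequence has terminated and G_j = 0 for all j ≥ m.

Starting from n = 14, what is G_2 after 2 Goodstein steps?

16

base 5: 14 = 2·5 + 4; at 6: 2·6 + 4 = 16; next = 15
base 6: 15 = 2·6 + 3; at 7: 2·7 + 3 = 17; next = 16
base 7: 16 = 2·7 + 2; at 8: 2·8 + 2 = 18; next = 17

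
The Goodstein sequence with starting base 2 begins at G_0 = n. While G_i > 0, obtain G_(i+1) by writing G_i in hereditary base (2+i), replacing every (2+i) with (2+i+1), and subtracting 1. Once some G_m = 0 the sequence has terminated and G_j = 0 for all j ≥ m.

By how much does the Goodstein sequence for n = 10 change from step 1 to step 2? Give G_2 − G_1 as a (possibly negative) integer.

i=0: 10 = 2^(2 + 1) + 2 (b=2); 2→3: 3^(3 + 1) + 3 = 84; 84−1 = 83
i=1: 83 = 3^(3 + 1) + 2 (b=3); 3→4: 4^(4 + 1) + 2 = 1026; 1026−1 = 1025

942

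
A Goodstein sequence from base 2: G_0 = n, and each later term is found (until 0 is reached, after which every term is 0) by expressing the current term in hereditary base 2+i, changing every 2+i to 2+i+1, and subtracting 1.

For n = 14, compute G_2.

1281

base 2: 14 = 2^(2 + 1) + 2^2 + 2; at 3: 3^(3 + 1) + 3^3 + 3 = 111; next = 110
base 3: 110 = 3^(3 + 1) + 3^3 + 2; at 4: 4^(4 + 1) + 4^4 + 2 = 1282; next = 1281
base 4: 1281 = 4^(4 + 1) + 4^4 + 1; at 5: 5^(5 + 1) + 5^5 + 1 = 18751; next = 18750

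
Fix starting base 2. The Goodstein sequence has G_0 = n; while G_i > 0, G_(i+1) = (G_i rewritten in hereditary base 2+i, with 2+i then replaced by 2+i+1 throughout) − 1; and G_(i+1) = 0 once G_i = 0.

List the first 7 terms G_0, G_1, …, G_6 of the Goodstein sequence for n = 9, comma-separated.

step 0: 9 = 2^(2 + 1) + 1; sub 3 for 2: 3^(3 + 1) + 1; = 82; G_1 = 82−1 = 81
step 1: 81 = 3^(3 + 1); sub 4 for 3: 4^(4 + 1); = 1024; G_2 = 1024−1 = 1023
step 2: 1023 = 3·4^4 + 3·4^3 + 3·4^2 + 3·4 + 3; sub 5 for 4: 3·5^5 + 3·5^3 + 3·5^2 + 3·5 + 3; = 9843; G_3 = 9843−1 = 9842
step 3: 9842 = 3·5^5 + 3·5^3 + 3·5^2 + 3·5 + 2; sub 6 for 5: 3·6^6 + 3·6^3 + 3·6^2 + 3·6 + 2; = 140744; G_4 = 140744−1 = 140743
step 4: 140743 = 3·6^6 + 3·6^3 + 3·6^2 + 3·6 + 1; sub 7 for 6: 3·7^7 + 3·7^3 + 3·7^2 + 3·7 + 1; = 2471827; G_5 = 2471827−1 = 2471826
step 5: 2471826 = 3·7^7 + 3·7^3 + 3·7^2 + 3·7; sub 8 for 7: 3·8^8 + 3·8^3 + 3·8^2 + 3·8; = 50333400; G_6 = 50333400−1 = 50333399

9, 81, 1023, 9842, 140743, 2471826, 50333399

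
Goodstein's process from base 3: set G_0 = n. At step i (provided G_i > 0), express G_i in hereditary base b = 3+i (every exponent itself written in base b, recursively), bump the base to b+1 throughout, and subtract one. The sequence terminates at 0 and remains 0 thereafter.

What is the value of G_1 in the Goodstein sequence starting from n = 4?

4 —HB3→ 3 + 1 —bump→ 4 + 1 = 5 —(−1)→ 4
4 —HB4→ 4 —bump→ 5 = 5 —(−1)→ 4

4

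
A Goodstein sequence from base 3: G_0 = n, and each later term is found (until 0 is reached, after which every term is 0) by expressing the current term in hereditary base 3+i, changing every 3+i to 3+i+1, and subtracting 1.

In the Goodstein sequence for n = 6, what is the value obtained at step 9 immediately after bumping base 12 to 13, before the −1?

G_0 = 6. HB_3(6) = 2·3. Bump = 8. G_1 = 7.
G_1 = 7. HB_4(7) = 4 + 3. Bump = 8. G_2 = 7.
G_2 = 7. HB_5(7) = 5 + 2. Bump = 8. G_3 = 7.
G_3 = 7. HB_6(7) = 6 + 1. Bump = 8. G_4 = 7.
G_4 = 7. HB_7(7) = 7. Bump = 8. G_5 = 7.
G_5 = 7. HB_8(7) = 7. Bump = 7. G_6 = 6.
G_6 = 6. HB_9(6) = 6. Bump = 6. G_7 = 5.
G_7 = 5. HB_10(5) = 5. Bump = 5. G_8 = 4.
G_8 = 4. HB_11(4) = 4. Bump = 4. G_9 = 3.

3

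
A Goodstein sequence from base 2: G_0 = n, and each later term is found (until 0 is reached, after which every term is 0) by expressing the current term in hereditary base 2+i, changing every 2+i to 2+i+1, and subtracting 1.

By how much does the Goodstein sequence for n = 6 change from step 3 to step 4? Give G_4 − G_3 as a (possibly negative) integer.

[0] 6 ≡ 2^2 + 2 (base 2). Lift 3: 30. −1: 29.
[1] 29 ≡ 3^3 + 2 (base 3). Lift 4: 258. −1: 257.
[2] 257 ≡ 4^4 + 1 (base 4). Lift 5: 3126. −1: 3125.
[3] 3125 ≡ 5^5 (base 5). Lift 6: 46656. −1: 46655.

43530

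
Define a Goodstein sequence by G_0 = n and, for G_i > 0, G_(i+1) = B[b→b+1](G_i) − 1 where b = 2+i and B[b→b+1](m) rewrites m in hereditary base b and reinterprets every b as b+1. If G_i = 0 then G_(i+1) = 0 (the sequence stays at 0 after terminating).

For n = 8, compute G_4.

step 0: 8 = 2^(2 + 1); sub 3 for 2: 3^(3 + 1); = 81; G_1 = 81−1 = 80
step 1: 80 = 2·3^3 + 2·3^2 + 2·3 + 2; sub 4 for 3: 2·4^4 + 2·4^2 + 2·4 + 2; = 554; G_2 = 554−1 = 553
step 2: 553 = 2·4^4 + 2·4^2 + 2·4 + 1; sub 5 for 4: 2·5^5 + 2·5^2 + 2·5 + 1; = 6311; G_3 = 6311−1 = 6310
step 3: 6310 = 2·5^5 + 2·5^2 + 2·5; sub 6 for 5: 2·6^6 + 2·6^2 + 2·6; = 93396; G_4 = 93396−1 = 93395
step 4: 93395 = 2·6^6 + 2·6^2 + 6 + 5; sub 7 for 6: 2·7^7 + 2·7^2 + 7 + 5; = 1647196; G_5 = 1647196−1 = 1647195

93395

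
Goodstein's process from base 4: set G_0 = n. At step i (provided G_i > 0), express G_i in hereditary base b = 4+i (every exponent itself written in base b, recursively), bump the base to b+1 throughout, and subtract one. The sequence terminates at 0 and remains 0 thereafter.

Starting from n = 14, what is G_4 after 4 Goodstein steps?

21

G_0=14  [base 4] 3·4 + 2  →[4↦5]→  3·5 + 2 = 17  −1 ⇒ G_1=16
G_1=16  [base 5] 3·5 + 1  →[5↦6]→  3·6 + 1 = 19  −1 ⇒ G_2=18
G_2=18  [base 6] 3·6  →[6↦7]→  3·7 = 21  −1 ⇒ G_3=20
G_3=20  [base 7] 2·7 + 6  →[7↦8]→  2·8 + 6 = 22  −1 ⇒ G_4=21
G_4=21  [base 8] 2·8 + 5  →[8↦9]→  2·9 + 5 = 23  −1 ⇒ G_5=22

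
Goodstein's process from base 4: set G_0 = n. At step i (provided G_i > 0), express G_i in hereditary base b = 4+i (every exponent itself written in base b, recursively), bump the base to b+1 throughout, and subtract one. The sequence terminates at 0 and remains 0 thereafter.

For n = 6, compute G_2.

6

step 0: 6 = 4 + 2; sub 5 for 4: 5 + 2; = 7; G_1 = 7−1 = 6
step 1: 6 = 5 + 1; sub 6 for 5: 6 + 1; = 7; G_2 = 7−1 = 6
step 2: 6 = 6; sub 7 for 6: 7; = 7; G_3 = 7−1 = 6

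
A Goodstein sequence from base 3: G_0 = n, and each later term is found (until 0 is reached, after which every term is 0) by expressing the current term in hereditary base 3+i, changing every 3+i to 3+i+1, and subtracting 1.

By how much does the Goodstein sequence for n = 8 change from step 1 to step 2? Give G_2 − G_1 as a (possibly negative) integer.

1

base 3: 8 = 2·3 + 2; at 4: 2·4 + 2 = 10; next = 9
base 4: 9 = 2·4 + 1; at 5: 2·5 + 1 = 11; next = 10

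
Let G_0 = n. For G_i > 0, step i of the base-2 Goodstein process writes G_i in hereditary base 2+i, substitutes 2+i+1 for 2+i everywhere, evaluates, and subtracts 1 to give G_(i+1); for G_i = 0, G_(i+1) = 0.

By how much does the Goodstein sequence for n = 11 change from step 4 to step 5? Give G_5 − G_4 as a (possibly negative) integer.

base 2: 11 = 2^(2 + 1) + 2 + 1; at 3: 3^(3 + 1) + 3 + 1 = 85; next = 84
base 3: 84 = 3^(3 + 1) + 3; at 4: 4^(4 + 1) + 4 = 1028; next = 1027
base 4: 1027 = 4^(4 + 1) + 3; at 5: 5^(5 + 1) + 3 = 15628; next = 15627
base 5: 15627 = 5^(5 + 1) + 2; at 6: 6^(6 + 1) + 2 = 279938; next = 279937
base 6: 279937 = 6^(6 + 1) + 1; at 7: 7^(7 + 1) + 1 = 5764802; next = 5764801

5484864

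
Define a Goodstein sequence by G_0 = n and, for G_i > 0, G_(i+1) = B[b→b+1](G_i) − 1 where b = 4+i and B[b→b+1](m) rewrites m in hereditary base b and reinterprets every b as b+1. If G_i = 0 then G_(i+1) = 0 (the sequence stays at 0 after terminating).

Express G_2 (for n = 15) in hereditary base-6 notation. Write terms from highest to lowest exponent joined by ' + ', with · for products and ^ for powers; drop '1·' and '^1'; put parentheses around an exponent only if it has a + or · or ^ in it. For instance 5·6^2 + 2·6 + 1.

3·6 + 1

[0] 15 ≡ 3·4 + 3 (base 4). Lift 5: 18. −1: 17.
[1] 17 ≡ 3·5 + 2 (base 5). Lift 6: 20. −1: 19.
[2] 19 ≡ 3·6 + 1 (base 6). Lift 7: 22. −1: 21.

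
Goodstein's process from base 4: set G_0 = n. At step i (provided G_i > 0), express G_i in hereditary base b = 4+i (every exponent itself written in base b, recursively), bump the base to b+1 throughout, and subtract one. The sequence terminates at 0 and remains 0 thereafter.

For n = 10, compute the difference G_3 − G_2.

1

base 4: 10 = 2·4 + 2; at 5: 2·5 + 2 = 12; next = 11
base 5: 11 = 2·5 + 1; at 6: 2·6 + 1 = 13; next = 12
base 6: 12 = 2·6; at 7: 2·7 = 14; next = 13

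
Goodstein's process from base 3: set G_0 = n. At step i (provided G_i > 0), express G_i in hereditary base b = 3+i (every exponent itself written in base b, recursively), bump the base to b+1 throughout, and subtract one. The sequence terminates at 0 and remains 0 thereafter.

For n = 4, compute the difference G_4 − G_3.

-1

base 3: 4 = 3 + 1; at 4: 4 + 1 = 5; next = 4
base 4: 4 = 4; at 5: 5 = 5; next = 4
base 5: 4 = 4; at 6: 4 = 4; next = 3
base 6: 3 = 3; at 7: 3 = 3; next = 2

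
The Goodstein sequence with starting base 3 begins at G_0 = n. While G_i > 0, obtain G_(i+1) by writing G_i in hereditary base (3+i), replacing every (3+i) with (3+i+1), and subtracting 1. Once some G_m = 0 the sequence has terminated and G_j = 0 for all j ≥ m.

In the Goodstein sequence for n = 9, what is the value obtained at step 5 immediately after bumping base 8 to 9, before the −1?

25

G_0=9  [base 3] 3^2  →[3↦4]→  4^2 = 16  −1 ⇒ G_1=15
G_1=15  [base 4] 3·4 + 3  →[4↦5]→  3·5 + 3 = 18  −1 ⇒ G_2=17
G_2=17  [base 5] 3·5 + 2  →[5↦6]→  3·6 + 2 = 20  −1 ⇒ G_3=19
G_3=19  [base 6] 3·6 + 1  →[6↦7]→  3·7 + 1 = 22  −1 ⇒ G_4=21
G_4=21  [base 7] 3·7  →[7↦8]→  3·8 = 24  −1 ⇒ G_5=23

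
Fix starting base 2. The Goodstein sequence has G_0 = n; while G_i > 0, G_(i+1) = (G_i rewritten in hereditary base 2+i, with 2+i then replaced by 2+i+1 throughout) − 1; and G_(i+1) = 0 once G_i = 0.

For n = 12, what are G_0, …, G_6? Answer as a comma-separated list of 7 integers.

step 0: 12 = 2^(2 + 1) + 2^2; sub 3 for 2: 3^(3 + 1) + 3^3; = 108; G_1 = 108−1 = 107
step 1: 107 = 3^(3 + 1) + 2·3^2 + 2·3 + 2; sub 4 for 3: 4^(4 + 1) + 2·4^2 + 2·4 + 2; = 1066; G_2 = 1066−1 = 1065
step 2: 1065 = 4^(4 + 1) + 2·4^2 + 2·4 + 1; sub 5 for 4: 5^(5 + 1) + 2·5^2 + 2·5 + 1; = 15686; G_3 = 15686−1 = 15685
step 3: 15685 = 5^(5 + 1) + 2·5^2 + 2·5; sub 6 for 5: 6^(6 + 1) + 2·6^2 + 2·6; = 280020; G_4 = 280020−1 = 280019
step 4: 280019 = 6^(6 + 1) + 2·6^2 + 6 + 5; sub 7 for 6: 7^(7 + 1) + 2·7^2 + 7 + 5; = 5764911; G_5 = 5764911−1 = 5764910
step 5: 5764910 = 7^(7 + 1) + 2·7^2 + 7 + 4; sub 8 for 7: 8^(8 + 1) + 2·8^2 + 8 + 4; = 134217868; G_6 = 134217868−1 = 134217867

12, 107, 1065, 15685, 280019, 5764910, 134217867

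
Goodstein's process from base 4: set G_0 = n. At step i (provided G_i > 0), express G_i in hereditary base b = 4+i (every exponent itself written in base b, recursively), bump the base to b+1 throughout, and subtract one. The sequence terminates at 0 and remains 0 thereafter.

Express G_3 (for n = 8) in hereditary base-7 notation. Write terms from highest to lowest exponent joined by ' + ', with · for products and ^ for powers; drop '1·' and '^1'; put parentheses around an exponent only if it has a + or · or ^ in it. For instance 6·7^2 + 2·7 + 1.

7 + 2

G_0=8  [base 4] 2·4  →[4↦5]→  2·5 = 10  −1 ⇒ G_1=9
G_1=9  [base 5] 5 + 4  →[5↦6]→  6 + 4 = 10  −1 ⇒ G_2=9
G_2=9  [base 6] 6 + 3  →[6↦7]→  7 + 3 = 10  −1 ⇒ G_3=9
G_3=9  [base 7] 7 + 2  →[7↦8]→  8 + 2 = 10  −1 ⇒ G_4=9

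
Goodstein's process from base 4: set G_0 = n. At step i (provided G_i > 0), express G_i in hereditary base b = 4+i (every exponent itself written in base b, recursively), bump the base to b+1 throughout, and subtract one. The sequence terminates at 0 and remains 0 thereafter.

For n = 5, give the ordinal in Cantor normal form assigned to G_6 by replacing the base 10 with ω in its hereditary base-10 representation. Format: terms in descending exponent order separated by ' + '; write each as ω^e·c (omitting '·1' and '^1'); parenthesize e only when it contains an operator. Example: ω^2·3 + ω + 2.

1

5 —HB4→ 4 + 1 —bump→ 5 + 1 = 6 —(−1)→ 5
5 —HB5→ 5 —bump→ 6 = 6 —(−1)→ 5
5 —HB6→ 5 —bump→ 5 = 5 —(−1)→ 4
4 —HB7→ 4 —bump→ 4 = 4 —(−1)→ 3
3 —HB8→ 3 —bump→ 3 = 3 —(−1)→ 2
2 —HB9→ 2 —bump→ 2 = 2 —(−1)→ 1
1 —HB10→ 1 —bump→ 1 = 1 —(−1)→ 0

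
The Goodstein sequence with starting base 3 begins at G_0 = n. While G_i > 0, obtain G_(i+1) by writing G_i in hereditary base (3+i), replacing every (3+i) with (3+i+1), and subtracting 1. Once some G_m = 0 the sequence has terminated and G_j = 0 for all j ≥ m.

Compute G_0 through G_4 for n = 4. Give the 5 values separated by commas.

4, 4, 4, 3, 2

step 0: 4 = 3 + 1; sub 4 for 3: 4 + 1; = 5; G_1 = 5−1 = 4
step 1: 4 = 4; sub 5 for 4: 5; = 5; G_2 = 5−1 = 4
step 2: 4 = 4; sub 6 for 5: 4; = 4; G_3 = 4−1 = 3
step 3: 3 = 3; sub 7 for 6: 3; = 3; G_4 = 3−1 = 2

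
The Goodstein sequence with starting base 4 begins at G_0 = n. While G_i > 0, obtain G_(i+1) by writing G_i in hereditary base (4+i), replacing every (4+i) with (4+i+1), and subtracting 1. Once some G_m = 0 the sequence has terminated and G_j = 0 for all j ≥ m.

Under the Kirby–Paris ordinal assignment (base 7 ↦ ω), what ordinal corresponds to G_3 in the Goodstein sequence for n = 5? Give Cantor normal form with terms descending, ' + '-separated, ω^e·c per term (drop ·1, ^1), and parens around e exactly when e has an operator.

[0] 5 ≡ 4 + 1 (base 4). Lift 5: 6. −1: 5.
[1] 5 ≡ 5 (base 5). Lift 6: 6. −1: 5.
[2] 5 ≡ 5 (base 6). Lift 7: 5. −1: 4.
[3] 4 ≡ 4 (base 7). Lift 8: 4. −1: 3.

4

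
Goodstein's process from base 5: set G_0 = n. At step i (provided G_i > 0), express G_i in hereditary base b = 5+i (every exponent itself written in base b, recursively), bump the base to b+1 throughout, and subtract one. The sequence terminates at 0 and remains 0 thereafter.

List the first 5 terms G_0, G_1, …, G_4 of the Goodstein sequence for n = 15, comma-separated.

15, 17, 18, 19, 20

15 —HB5→ 3·5 —bump→ 3·6 = 18 —(−1)→ 17
17 —HB6→ 2·6 + 5 —bump→ 2·7 + 5 = 19 —(−1)→ 18
18 —HB7→ 2·7 + 4 —bump→ 2·8 + 4 = 20 —(−1)→ 19
19 —HB8→ 2·8 + 3 —bump→ 2·9 + 3 = 21 —(−1)→ 20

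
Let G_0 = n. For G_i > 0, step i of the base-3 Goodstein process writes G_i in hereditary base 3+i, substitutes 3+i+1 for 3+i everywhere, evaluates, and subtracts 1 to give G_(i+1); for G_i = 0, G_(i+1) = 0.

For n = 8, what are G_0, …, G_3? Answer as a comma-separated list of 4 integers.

base 3: 8 = 2·3 + 2; at 4: 2·4 + 2 = 10; next = 9
base 4: 9 = 2·4 + 1; at 5: 2·5 + 1 = 11; next = 10
base 5: 10 = 2·5; at 6: 2·6 = 12; next = 11

8, 9, 10, 11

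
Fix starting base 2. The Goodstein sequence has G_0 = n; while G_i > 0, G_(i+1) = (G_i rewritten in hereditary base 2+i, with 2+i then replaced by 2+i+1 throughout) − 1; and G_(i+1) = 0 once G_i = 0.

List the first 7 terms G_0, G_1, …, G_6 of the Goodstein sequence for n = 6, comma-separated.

6, 29, 257, 3125, 46655, 98039, 187243

step 0: 6 = 2^2 + 2; sub 3 for 2: 3^3 + 3; = 30; G_1 = 30−1 = 29
step 1: 29 = 3^3 + 2; sub 4 for 3: 4^4 + 2; = 258; G_2 = 258−1 = 257
step 2: 257 = 4^4 + 1; sub 5 for 4: 5^5 + 1; = 3126; G_3 = 3126−1 = 3125
step 3: 3125 = 5^5; sub 6 for 5: 6^6; = 46656; G_4 = 46656−1 = 46655
step 4: 46655 = 5·6^5 + 5·6^4 + 5·6^3 + 5·6^2 + 5·6 + 5; sub 7 for 6: 5·7^5 + 5·7^4 + 5·7^3 + 5·7^2 + 5·7 + 5; = 98040; G_5 = 98040−1 = 98039
step 5: 98039 = 5·7^5 + 5·7^4 + 5·7^3 + 5·7^2 + 5·7 + 4; sub 8 for 7: 5·8^5 + 5·8^4 + 5·8^3 + 5·8^2 + 5·8 + 4; = 187244; G_6 = 187244−1 = 187243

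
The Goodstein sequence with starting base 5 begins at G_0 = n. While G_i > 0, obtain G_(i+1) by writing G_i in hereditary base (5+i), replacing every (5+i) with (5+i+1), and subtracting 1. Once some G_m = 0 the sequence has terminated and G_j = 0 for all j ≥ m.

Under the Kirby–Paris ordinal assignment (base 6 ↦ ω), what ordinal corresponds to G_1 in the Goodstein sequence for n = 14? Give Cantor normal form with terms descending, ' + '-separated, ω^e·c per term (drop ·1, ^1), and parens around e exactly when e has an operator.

ω·2 + 3

[0] 14 ≡ 2·5 + 4 (base 5). Lift 6: 16. −1: 15.
[1] 15 ≡ 2·6 + 3 (base 6). Lift 7: 17. −1: 16.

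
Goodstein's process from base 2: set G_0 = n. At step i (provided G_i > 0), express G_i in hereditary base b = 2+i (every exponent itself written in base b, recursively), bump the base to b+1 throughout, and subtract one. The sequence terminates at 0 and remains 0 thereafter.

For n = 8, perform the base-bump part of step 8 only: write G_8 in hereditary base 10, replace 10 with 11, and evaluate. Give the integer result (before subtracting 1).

G_0 = 8. HB_2(8) = 2^(2 + 1). Bump = 81. G_1 = 80.
G_1 = 80. HB_3(80) = 2·3^3 + 2·3^2 + 2·3 + 2. Bump = 554. G_2 = 553.
G_2 = 553. HB_4(553) = 2·4^4 + 2·4^2 + 2·4 + 1. Bump = 6311. G_3 = 6310.
G_3 = 6310. HB_5(6310) = 2·5^5 + 2·5^2 + 2·5. Bump = 93396. G_4 = 93395.
G_4 = 93395. HB_6(93395) = 2·6^6 + 2·6^2 + 6 + 5. Bump = 1647196. G_5 = 1647195.
G_5 = 1647195. HB_7(1647195) = 2·7^7 + 2·7^2 + 7 + 4. Bump = 33554572. G_6 = 33554571.
G_6 = 33554571. HB_8(33554571) = 2·8^8 + 2·8^2 + 8 + 3. Bump = 774841152. G_7 = 774841151.
G_7 = 774841151. HB_9(774841151) = 2·9^9 + 2·9^2 + 9 + 2. Bump = 20000000212. G_8 = 20000000211.

570623341476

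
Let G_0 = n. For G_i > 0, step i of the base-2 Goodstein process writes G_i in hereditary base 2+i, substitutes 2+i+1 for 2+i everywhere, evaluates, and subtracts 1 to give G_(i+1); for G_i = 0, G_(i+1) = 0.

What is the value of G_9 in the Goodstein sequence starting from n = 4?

253

base 2: 4 = 2^2; at 3: 3^3 = 27; next = 26
base 3: 26 = 2·3^2 + 2·3 + 2; at 4: 2·4^2 + 2·4 + 2 = 42; next = 41
base 4: 41 = 2·4^2 + 2·4 + 1; at 5: 2·5^2 + 2·5 + 1 = 61; next = 60
base 5: 60 = 2·5^2 + 2·5; at 6: 2·6^2 + 2·6 = 84; next = 83
base 6: 83 = 2·6^2 + 6 + 5; at 7: 2·7^2 + 7 + 5 = 110; next = 109
base 7: 109 = 2·7^2 + 7 + 4; at 8: 2·8^2 + 8 + 4 = 140; next = 139
base 8: 139 = 2·8^2 + 8 + 3; at 9: 2·9^2 + 9 + 3 = 174; next = 173
base 9: 173 = 2·9^2 + 9 + 2; at 10: 2·10^2 + 10 + 2 = 212; next = 211
base 10: 211 = 2·10^2 + 10 + 1; at 11: 2·11^2 + 11 + 1 = 254; next = 253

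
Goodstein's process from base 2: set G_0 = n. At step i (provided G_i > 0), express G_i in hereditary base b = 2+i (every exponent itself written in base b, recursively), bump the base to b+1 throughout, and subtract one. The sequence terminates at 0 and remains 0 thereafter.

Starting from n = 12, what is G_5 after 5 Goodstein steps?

5764910

i=0: 12 = 2^(2 + 1) + 2^2 (b=2); 2→3: 3^(3 + 1) + 3^3 = 108; 108−1 = 107
i=1: 107 = 3^(3 + 1) + 2·3^2 + 2·3 + 2 (b=3); 3→4: 4^(4 + 1) + 2·4^2 + 2·4 + 2 = 1066; 1066−1 = 1065
i=2: 1065 = 4^(4 + 1) + 2·4^2 + 2·4 + 1 (b=4); 4→5: 5^(5 + 1) + 2·5^2 + 2·5 + 1 = 15686; 15686−1 = 15685
i=3: 15685 = 5^(5 + 1) + 2·5^2 + 2·5 (b=5); 5→6: 6^(6 + 1) + 2·6^2 + 2·6 = 280020; 280020−1 = 280019
i=4: 280019 = 6^(6 + 1) + 2·6^2 + 6 + 5 (b=6); 6→7: 7^(7 + 1) + 2·7^2 + 7 + 5 = 5764911; 5764911−1 = 5764910
i=5: 5764910 = 7^(7 + 1) + 2·7^2 + 7 + 4 (b=7); 7→8: 8^(8 + 1) + 2·8^2 + 8 + 4 = 134217868; 134217868−1 = 134217867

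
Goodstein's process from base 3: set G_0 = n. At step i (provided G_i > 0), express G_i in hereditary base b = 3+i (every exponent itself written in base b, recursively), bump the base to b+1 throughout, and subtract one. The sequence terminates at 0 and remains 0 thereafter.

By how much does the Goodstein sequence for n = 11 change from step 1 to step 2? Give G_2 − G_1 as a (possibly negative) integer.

8

G_0 = 11. HB_3(11) = 3^2 + 2. Bump = 18. G_1 = 17.
G_1 = 17. HB_4(17) = 4^2 + 1. Bump = 26. G_2 = 25.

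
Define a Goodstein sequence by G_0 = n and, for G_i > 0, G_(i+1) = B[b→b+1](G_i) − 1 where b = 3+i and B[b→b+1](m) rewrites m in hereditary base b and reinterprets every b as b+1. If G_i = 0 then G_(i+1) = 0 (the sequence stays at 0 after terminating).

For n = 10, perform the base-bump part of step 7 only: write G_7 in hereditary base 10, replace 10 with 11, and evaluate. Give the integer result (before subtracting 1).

(0) 10|_3 = 3^2 + 1 ↦ 4^2 + 1|_4 = 17 ⇒ 16
(1) 16|_4 = 4^2 ↦ 5^2|_5 = 25 ⇒ 24
(2) 24|_5 = 4·5 + 4 ↦ 4·6 + 4|_6 = 28 ⇒ 27
(3) 27|_6 = 4·6 + 3 ↦ 4·7 + 3|_7 = 31 ⇒ 30
(4) 30|_7 = 4·7 + 2 ↦ 4·8 + 2|_8 = 34 ⇒ 33
(5) 33|_8 = 4·8 + 1 ↦ 4·9 + 1|_9 = 37 ⇒ 36
(6) 36|_9 = 4·9 ↦ 4·10|_10 = 40 ⇒ 39

42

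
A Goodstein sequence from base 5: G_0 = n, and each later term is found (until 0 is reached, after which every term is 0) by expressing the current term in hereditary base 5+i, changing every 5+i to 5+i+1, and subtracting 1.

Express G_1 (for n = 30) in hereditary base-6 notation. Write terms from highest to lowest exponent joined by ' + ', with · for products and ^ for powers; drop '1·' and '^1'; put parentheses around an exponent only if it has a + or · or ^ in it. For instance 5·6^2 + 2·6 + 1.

[0] 30 ≡ 5^2 + 5 (base 5). Lift 6: 42. −1: 41.
[1] 41 ≡ 6^2 + 5 (base 6). Lift 7: 54. −1: 53.

6^2 + 5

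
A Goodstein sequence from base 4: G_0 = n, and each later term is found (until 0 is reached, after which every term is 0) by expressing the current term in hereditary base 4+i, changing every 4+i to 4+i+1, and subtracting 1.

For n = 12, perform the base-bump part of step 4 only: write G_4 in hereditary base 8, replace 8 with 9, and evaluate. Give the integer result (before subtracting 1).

i=0: 12 = 3·4 (b=4); 4→5: 3·5 = 15; 15−1 = 14
i=1: 14 = 2·5 + 4 (b=5); 5→6: 2·6 + 4 = 16; 16−1 = 15
i=2: 15 = 2·6 + 3 (b=6); 6→7: 2·7 + 3 = 17; 17−1 = 16
i=3: 16 = 2·7 + 2 (b=7); 7→8: 2·8 + 2 = 18; 18−1 = 17

19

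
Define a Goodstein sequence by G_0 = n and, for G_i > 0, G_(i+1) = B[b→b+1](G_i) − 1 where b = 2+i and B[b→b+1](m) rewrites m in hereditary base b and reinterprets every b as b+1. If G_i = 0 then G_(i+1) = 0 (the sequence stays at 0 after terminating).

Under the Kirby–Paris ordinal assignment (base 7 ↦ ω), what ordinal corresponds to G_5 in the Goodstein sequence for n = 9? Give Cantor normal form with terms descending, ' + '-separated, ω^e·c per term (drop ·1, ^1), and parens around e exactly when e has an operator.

ω^ω·3 + ω^3·3 + ω^2·3 + ω·3

base 2: 9 = 2^(2 + 1) + 1; at 3: 3^(3 + 1) + 1 = 82; next = 81
base 3: 81 = 3^(3 + 1); at 4: 4^(4 + 1) = 1024; next = 1023
base 4: 1023 = 3·4^4 + 3·4^3 + 3·4^2 + 3·4 + 3; at 5: 3·5^5 + 3·5^3 + 3·5^2 + 3·5 + 3 = 9843; next = 9842
base 5: 9842 = 3·5^5 + 3·5^3 + 3·5^2 + 3·5 + 2; at 6: 3·6^6 + 3·6^3 + 3·6^2 + 3·6 + 2 = 140744; next = 140743
base 6: 140743 = 3·6^6 + 3·6^3 + 3·6^2 + 3·6 + 1; at 7: 3·7^7 + 3·7^3 + 3·7^2 + 3·7 + 1 = 2471827; next = 2471826
base 7: 2471826 = 3·7^7 + 3·7^3 + 3·7^2 + 3·7; at 8: 3·8^8 + 3·8^3 + 3·8^2 + 3·8 = 50333400; next = 50333399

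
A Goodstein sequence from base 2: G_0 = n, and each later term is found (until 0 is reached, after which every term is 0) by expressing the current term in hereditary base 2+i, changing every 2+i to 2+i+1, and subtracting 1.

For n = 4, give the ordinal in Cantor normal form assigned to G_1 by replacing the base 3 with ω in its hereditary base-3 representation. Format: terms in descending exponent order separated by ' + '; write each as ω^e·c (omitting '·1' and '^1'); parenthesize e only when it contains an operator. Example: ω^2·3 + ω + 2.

ω^2·2 + ω·2 + 2

G_0=4  [base 2] 2^2  →[2↦3]→  3^3 = 27  −1 ⇒ G_1=26
G_1=26  [base 3] 2·3^2 + 2·3 + 2  →[3↦4]→  2·4^2 + 2·4 + 2 = 42  −1 ⇒ G_2=41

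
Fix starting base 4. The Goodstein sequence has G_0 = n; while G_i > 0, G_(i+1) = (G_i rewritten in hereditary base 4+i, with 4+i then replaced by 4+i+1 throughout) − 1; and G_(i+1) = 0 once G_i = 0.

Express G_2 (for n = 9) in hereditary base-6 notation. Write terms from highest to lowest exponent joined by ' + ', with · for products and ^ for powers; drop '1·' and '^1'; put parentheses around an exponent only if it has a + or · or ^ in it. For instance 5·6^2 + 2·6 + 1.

6 + 5

i=0: 9 = 2·4 + 1 (b=4); 4→5: 2·5 + 1 = 11; 11−1 = 10
i=1: 10 = 2·5 (b=5); 5→6: 2·6 = 12; 12−1 = 11
i=2: 11 = 6 + 5 (b=6); 6→7: 7 + 5 = 12; 12−1 = 11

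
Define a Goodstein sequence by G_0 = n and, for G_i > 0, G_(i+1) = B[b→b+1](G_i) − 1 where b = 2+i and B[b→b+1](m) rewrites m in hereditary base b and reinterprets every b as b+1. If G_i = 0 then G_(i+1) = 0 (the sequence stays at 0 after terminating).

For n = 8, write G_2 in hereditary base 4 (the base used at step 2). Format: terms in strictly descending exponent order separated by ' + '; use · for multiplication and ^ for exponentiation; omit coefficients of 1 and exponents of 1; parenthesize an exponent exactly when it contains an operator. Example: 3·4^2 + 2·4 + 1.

step 0: 8 = 2^(2 + 1); sub 3 for 2: 3^(3 + 1); = 81; G_1 = 81−1 = 80
step 1: 80 = 2·3^3 + 2·3^2 + 2·3 + 2; sub 4 for 3: 2·4^4 + 2·4^2 + 2·4 + 2; = 554; G_2 = 554−1 = 553
step 2: 553 = 2·4^4 + 2·4^2 + 2·4 + 1; sub 5 for 4: 2·5^5 + 2·5^2 + 2·5 + 1; = 6311; G_3 = 6311−1 = 6310

2·4^4 + 2·4^2 + 2·4 + 1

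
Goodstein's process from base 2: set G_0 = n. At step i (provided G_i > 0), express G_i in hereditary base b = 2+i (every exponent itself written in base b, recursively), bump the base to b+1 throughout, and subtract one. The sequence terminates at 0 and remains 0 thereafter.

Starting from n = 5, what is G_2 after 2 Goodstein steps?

(0) 5|_2 = 2^2 + 1 ↦ 3^3 + 1|_3 = 28 ⇒ 27
(1) 27|_3 = 3^3 ↦ 4^4|_4 = 256 ⇒ 255
(2) 255|_4 = 3·4^3 + 3·4^2 + 3·4 + 3 ↦ 3·5^3 + 3·5^2 + 3·5 + 3|_5 = 468 ⇒ 467

255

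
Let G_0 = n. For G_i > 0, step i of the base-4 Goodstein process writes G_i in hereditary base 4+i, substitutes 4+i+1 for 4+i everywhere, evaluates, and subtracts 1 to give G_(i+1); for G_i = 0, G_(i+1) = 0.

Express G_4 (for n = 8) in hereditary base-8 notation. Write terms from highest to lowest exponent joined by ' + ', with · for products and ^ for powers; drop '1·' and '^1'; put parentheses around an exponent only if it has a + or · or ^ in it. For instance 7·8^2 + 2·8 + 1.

G_0=8  [base 4] 2·4  →[4↦5]→  2·5 = 10  −1 ⇒ G_1=9
G_1=9  [base 5] 5 + 4  →[5↦6]→  6 + 4 = 10  −1 ⇒ G_2=9
G_2=9  [base 6] 6 + 3  →[6↦7]→  7 + 3 = 10  −1 ⇒ G_3=9
G_3=9  [base 7] 7 + 2  →[7↦8]→  8 + 2 = 10  −1 ⇒ G_4=9
G_4=9  [base 8] 8 + 1  →[8↦9]→  9 + 1 = 10  −1 ⇒ G_5=9

8 + 1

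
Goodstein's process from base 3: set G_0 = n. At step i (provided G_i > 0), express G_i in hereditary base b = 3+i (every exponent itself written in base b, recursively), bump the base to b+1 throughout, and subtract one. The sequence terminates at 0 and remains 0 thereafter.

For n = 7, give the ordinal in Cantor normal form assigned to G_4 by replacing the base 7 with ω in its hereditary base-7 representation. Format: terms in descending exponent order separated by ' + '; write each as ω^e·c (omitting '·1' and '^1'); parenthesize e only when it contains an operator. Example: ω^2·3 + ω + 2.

step 0: 7 = 2·3 + 1; sub 4 for 3: 2·4 + 1; = 9; G_1 = 9−1 = 8
step 1: 8 = 2·4; sub 5 for 4: 2·5; = 10; G_2 = 10−1 = 9
step 2: 9 = 5 + 4; sub 6 for 5: 6 + 4; = 10; G_3 = 10−1 = 9
step 3: 9 = 6 + 3; sub 7 for 6: 7 + 3; = 10; G_4 = 10−1 = 9

ω + 2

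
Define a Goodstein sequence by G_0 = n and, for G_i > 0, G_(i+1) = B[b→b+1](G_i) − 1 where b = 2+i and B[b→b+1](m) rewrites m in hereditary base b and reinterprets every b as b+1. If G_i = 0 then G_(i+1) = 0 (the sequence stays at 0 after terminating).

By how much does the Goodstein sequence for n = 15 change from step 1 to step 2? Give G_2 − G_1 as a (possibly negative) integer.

[0] 15 ≡ 2^(2 + 1) + 2^2 + 2 + 1 (base 2). Lift 3: 112. −1: 111.
[1] 111 ≡ 3^(3 + 1) + 3^3 + 3 (base 3). Lift 4: 1284. −1: 1283.

1172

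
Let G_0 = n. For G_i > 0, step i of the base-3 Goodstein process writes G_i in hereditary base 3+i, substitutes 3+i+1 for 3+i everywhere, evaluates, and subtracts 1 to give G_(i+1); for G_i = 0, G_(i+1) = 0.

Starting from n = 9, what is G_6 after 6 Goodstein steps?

24

G_0=9  [base 3] 3^2  →[3↦4]→  4^2 = 16  −1 ⇒ G_1=15
G_1=15  [base 4] 3·4 + 3  →[4↦5]→  3·5 + 3 = 18  −1 ⇒ G_2=17
G_2=17  [base 5] 3·5 + 2  →[5↦6]→  3·6 + 2 = 20  −1 ⇒ G_3=19
G_3=19  [base 6] 3·6 + 1  →[6↦7]→  3·7 + 1 = 22  −1 ⇒ G_4=21
G_4=21  [base 7] 3·7  →[7↦8]→  3·8 = 24  −1 ⇒ G_5=23
G_5=23  [base 8] 2·8 + 7  →[8↦9]→  2·9 + 7 = 25  −1 ⇒ G_6=24
G_6=24  [base 9] 2·9 + 6  →[9↦10]→  2·10 + 6 = 26  −1 ⇒ G_7=25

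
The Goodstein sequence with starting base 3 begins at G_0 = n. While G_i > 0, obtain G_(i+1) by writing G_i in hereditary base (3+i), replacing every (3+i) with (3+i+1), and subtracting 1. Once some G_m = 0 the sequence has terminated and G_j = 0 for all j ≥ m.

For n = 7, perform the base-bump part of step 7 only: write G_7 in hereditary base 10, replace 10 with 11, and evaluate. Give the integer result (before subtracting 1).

7 —HB3→ 2·3 + 1 —bump→ 2·4 + 1 = 9 —(−1)→ 8
8 —HB4→ 2·4 —bump→ 2·5 = 10 —(−1)→ 9
9 —HB5→ 5 + 4 —bump→ 6 + 4 = 10 —(−1)→ 9
9 —HB6→ 6 + 3 —bump→ 7 + 3 = 10 —(−1)→ 9
9 —HB7→ 7 + 2 —bump→ 8 + 2 = 10 —(−1)→ 9
9 —HB8→ 8 + 1 —bump→ 9 + 1 = 10 —(−1)→ 9
9 —HB9→ 9 —bump→ 10 = 10 —(−1)→ 9
9 —HB10→ 9 —bump→ 9 = 9 —(−1)→ 8

9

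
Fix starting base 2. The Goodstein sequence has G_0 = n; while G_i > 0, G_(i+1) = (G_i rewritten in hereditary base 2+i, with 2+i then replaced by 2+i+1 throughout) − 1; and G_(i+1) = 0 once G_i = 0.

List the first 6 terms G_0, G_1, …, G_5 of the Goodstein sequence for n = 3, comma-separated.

[0] 3 ≡ 2 + 1 (base 2). Lift 3: 4. −1: 3.
[1] 3 ≡ 3 (base 3). Lift 4: 4. −1: 3.
[2] 3 ≡ 3 (base 4). Lift 5: 3. −1: 2.
[3] 2 ≡ 2 (base 5). Lift 6: 2. −1: 1.
[4] 1 ≡ 1 (base 6). Lift 7: 1. −1: 0.

3, 3, 3, 2, 1, 0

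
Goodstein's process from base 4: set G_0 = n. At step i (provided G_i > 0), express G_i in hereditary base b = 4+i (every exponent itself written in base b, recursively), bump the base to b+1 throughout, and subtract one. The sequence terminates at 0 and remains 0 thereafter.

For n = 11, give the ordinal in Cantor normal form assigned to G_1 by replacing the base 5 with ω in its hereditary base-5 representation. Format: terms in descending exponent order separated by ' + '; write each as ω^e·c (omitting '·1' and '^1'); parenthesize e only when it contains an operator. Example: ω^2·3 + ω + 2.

ω·2 + 2

i=0: 11 = 2·4 + 3 (b=4); 4→5: 2·5 + 3 = 13; 13−1 = 12
i=1: 12 = 2·5 + 2 (b=5); 5→6: 2·6 + 2 = 14; 14−1 = 13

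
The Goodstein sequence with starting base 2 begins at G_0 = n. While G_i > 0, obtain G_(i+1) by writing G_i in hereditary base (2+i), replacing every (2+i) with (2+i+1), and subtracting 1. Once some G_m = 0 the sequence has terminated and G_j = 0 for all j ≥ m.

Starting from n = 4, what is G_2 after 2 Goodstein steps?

41

base 2: 4 = 2^2; at 3: 3^3 = 27; next = 26
base 3: 26 = 2·3^2 + 2·3 + 2; at 4: 2·4^2 + 2·4 + 2 = 42; next = 41
base 4: 41 = 2·4^2 + 2·4 + 1; at 5: 2·5^2 + 2·5 + 1 = 61; next = 60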